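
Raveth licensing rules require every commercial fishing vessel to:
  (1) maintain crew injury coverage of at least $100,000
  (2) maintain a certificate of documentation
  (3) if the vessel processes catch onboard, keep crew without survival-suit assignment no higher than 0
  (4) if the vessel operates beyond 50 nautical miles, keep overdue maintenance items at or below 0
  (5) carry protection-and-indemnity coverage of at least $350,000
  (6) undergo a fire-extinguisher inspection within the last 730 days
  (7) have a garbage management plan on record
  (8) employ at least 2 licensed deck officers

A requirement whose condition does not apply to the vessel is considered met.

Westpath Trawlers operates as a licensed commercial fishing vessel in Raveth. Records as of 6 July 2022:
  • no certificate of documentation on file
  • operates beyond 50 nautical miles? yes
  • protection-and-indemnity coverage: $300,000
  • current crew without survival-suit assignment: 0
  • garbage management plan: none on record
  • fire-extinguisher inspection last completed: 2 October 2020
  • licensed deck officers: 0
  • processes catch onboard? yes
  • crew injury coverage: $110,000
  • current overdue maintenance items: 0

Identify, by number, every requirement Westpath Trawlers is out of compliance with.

1. crew injury coverage $110,000 ≥ $100,000 → met
2. certificate of documentation absent → not met
3. condition 'processes catch onboard' holds; crew without survival-suit assignment 0 ≤ 0 → met
4. condition 'operates beyond 50 nautical miles' holds; overdue maintenance items 0 ≤ 0 → met
5. protection-and-indemnity coverage $300,000 < $350,000 → not met
6. fire-extinguisher inspection 642 days ago vs limit 730 → met
7. garbage management plan absent → not met
8. licensed deck officers 0 < 2 → not met
Not met: 2, 5, 7, 8

2, 5, 7, 8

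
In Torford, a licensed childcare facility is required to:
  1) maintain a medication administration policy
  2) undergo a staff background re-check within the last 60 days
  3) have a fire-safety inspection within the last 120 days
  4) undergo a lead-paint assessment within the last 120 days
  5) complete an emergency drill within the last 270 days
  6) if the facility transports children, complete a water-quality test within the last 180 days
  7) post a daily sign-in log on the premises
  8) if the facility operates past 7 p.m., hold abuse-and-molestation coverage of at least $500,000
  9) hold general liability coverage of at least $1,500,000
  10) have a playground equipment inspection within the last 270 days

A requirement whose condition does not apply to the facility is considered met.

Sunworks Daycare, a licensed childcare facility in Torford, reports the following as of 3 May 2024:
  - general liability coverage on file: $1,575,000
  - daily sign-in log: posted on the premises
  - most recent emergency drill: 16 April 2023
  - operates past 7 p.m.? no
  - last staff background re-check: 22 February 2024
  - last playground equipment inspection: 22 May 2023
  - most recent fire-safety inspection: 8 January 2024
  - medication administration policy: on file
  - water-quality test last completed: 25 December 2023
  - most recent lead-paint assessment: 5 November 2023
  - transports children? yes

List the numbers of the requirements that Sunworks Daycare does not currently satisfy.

1. medication administration policy present → met
2. staff background re-check 71 days ago vs limit 60 → not met
3. fire-safety inspection 116 days ago vs limit 120 → met
4. lead-paint assessment 180 days ago vs limit 120 → not met
5. emergency drill 383 days ago vs limit 270 → not met
6. condition 'transports children' holds; water-quality test 130 days ago vs limit 180 → met
7. daily sign-in log present → met
8. condition 'operates past 7 p.m.' does not hold → requirement n/a → met
9. general liability coverage $1,575,000 ≥ $1,500,000 → met
10. playground equipment inspection 347 days ago vs limit 270 → not met
Not met: 2, 4, 5, 10

2, 4, 5, 10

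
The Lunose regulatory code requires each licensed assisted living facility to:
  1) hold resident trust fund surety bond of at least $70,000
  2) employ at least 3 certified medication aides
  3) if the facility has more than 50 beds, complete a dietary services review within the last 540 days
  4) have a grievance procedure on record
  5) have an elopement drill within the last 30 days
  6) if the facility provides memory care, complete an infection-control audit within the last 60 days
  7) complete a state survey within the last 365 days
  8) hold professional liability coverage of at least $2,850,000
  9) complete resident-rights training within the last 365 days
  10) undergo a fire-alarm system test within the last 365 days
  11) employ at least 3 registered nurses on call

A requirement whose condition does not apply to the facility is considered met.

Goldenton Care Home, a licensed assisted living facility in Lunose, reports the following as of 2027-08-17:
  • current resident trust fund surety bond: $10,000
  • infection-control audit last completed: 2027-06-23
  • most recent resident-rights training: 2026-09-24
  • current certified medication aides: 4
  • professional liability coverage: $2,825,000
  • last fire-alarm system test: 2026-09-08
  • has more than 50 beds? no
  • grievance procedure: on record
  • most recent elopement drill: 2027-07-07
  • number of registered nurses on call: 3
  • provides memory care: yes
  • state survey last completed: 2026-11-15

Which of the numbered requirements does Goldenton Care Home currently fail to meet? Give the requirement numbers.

1. resident trust fund surety bond $10,000 < $70,000 → not met
2. certified medication aides 4 ≥ 3 → met
3. condition 'has more than 50 beds' does not hold → requirement n/a → met
4. grievance procedure present → met
5. elopement drill 41 days ago vs limit 30 → not met
6. condition 'provides memory care' holds; infection-control audit 55 days ago vs limit 60 → met
7. state survey 275 days ago vs limit 365 → met
8. professional liability coverage $2,825,000 < $2,850,000 → not met
9. resident-rights training 327 days ago vs limit 365 → met
10. fire-alarm system test 343 days ago vs limit 365 → met
11. registered nurses on call 3 ≥ 3 → met
Not met: 1, 5, 8

1, 5, 8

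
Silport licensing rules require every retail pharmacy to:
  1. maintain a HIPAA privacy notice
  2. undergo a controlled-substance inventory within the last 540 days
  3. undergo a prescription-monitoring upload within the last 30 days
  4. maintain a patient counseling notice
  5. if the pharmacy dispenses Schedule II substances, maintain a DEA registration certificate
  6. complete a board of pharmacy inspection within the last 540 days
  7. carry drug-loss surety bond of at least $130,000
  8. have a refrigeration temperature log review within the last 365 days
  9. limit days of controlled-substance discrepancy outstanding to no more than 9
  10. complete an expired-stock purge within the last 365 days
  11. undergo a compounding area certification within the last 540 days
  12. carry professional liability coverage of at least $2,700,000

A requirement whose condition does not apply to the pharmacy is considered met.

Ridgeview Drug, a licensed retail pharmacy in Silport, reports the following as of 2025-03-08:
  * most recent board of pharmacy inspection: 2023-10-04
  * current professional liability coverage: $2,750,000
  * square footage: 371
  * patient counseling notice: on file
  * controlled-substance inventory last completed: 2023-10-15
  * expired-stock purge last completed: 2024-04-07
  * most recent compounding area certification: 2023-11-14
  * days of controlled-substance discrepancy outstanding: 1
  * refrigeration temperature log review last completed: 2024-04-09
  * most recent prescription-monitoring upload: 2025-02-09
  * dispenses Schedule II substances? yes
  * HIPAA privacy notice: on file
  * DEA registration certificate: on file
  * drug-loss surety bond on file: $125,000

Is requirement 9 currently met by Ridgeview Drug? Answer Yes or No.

Yes

9. days of controlled-substance discrepancy outstanding 1 ≤ 9 → met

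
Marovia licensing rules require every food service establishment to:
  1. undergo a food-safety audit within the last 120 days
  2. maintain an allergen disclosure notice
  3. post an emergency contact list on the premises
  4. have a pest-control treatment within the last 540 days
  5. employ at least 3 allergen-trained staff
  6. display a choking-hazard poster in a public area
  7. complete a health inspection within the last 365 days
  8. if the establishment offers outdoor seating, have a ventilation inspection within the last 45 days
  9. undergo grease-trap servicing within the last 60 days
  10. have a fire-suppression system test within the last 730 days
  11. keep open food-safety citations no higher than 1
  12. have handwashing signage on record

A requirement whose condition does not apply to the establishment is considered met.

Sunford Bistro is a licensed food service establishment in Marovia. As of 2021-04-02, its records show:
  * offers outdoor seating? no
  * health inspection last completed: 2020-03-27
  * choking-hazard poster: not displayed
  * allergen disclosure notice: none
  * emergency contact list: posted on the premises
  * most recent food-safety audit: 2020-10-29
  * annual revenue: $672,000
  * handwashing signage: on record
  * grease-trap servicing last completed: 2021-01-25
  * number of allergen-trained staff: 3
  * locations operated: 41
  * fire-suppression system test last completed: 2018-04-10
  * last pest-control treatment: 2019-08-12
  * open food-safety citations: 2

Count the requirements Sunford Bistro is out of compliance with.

1. food-safety audit 155 days ago vs limit 120 → not met
2. allergen disclosure notice absent → not met
3. emergency contact list present → met
4. pest-control treatment 599 days ago vs limit 540 → not met
5. allergen-trained staff 3 ≥ 3 → met
6. choking-hazard poster absent → not met
7. health inspection 371 days ago vs limit 365 → not met
8. condition 'offers outdoor seating' does not hold → requirement n/a → met
9. grease-trap servicing 67 days ago vs limit 60 → not met
10. fire-suppression system test 1088 days ago vs limit 730 → not met
11. open food-safety citations 2 > 1 → not met
12. handwashing signage present → met
Not met: 8 of 12

8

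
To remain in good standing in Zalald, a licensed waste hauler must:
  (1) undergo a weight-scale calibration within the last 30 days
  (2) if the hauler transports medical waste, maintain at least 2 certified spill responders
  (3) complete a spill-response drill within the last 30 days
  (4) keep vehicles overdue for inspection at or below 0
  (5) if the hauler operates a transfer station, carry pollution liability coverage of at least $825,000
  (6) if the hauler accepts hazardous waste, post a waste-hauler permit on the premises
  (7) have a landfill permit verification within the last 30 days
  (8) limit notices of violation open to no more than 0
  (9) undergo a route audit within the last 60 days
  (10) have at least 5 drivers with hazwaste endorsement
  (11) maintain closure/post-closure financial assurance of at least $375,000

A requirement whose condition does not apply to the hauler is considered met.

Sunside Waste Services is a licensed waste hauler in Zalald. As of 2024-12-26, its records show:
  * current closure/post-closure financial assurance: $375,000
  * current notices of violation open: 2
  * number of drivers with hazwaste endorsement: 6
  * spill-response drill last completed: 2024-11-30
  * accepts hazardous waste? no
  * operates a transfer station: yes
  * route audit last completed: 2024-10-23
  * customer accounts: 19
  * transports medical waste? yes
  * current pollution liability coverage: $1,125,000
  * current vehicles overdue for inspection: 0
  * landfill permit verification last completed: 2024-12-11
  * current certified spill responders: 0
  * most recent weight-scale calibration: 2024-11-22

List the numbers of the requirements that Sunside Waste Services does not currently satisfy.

1, 2, 8, 9

1. weight-scale calibration 34 days ago vs limit 30 → not met
2. condition 'transports medical waste' holds; certified spill responders 0 < 2 → not met
3. spill-response drill 26 days ago vs limit 30 → met
4. vehicles overdue for inspection 0 ≤ 0 → met
5. condition 'operates a transfer station' holds; pollution liability coverage $1,125,000 ≥ $825,000 → met
6. condition 'accepts hazardous waste' does not hold → requirement n/a → met
7. landfill permit verification 15 days ago vs limit 30 → met
8. notices of violation open 2 > 0 → not met
9. route audit 64 days ago vs limit 60 → not met
10. drivers with hazwaste endorsement 6 ≥ 5 → met
11. closure/post-closure financial assurance $375,000 ≥ $375,000 → met
Not met: 1, 2, 8, 9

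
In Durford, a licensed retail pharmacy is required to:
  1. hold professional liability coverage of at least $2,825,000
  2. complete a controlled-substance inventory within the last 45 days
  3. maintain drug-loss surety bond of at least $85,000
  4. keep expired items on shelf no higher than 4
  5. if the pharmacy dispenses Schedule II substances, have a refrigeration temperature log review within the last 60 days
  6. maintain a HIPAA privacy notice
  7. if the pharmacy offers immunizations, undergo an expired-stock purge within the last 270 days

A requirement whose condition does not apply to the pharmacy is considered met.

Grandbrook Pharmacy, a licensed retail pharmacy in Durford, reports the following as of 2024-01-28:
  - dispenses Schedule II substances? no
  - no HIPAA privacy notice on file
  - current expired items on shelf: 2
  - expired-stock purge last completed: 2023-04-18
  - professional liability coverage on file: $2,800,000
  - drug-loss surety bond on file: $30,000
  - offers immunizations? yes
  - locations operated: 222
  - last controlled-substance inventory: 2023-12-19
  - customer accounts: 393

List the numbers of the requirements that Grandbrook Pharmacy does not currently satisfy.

1. professional liability coverage $2,800,000 < $2,825,000 → not met
2. controlled-substance inventory 40 days ago vs limit 45 → met
3. drug-loss surety bond $30,000 < $85,000 → not met
4. expired items on shelf 2 ≤ 4 → met
5. condition 'dispenses Schedule II substances' does not hold → requirement n/a → met
6. HIPAA privacy notice absent → not met
7. condition 'offers immunizations' holds; expired-stock purge 285 days ago vs limit 270 → not met
Not met: 1, 3, 6, 7

1, 3, 6, 7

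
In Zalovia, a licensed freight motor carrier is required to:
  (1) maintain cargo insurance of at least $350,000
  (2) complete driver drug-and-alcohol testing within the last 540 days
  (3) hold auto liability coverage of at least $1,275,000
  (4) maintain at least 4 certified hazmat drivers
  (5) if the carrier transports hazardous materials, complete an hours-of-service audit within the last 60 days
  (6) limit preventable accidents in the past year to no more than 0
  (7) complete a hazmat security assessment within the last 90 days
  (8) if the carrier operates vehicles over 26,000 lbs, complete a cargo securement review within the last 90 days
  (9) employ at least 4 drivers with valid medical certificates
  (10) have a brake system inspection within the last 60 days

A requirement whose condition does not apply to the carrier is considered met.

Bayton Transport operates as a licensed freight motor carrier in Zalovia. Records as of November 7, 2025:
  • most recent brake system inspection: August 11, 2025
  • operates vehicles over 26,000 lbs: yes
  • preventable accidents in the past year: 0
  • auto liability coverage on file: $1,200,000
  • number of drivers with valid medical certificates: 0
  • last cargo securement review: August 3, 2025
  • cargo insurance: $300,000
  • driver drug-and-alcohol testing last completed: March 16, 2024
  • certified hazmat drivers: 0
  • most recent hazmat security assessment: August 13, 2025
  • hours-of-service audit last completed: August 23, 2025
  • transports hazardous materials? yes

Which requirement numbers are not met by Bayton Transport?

1, 2, 3, 4, 5, 8, 9, 10

1. cargo insurance $300,000 < $350,000 → not met
2. driver drug-and-alcohol testing 601 days ago vs limit 540 → not met
3. auto liability coverage $1,200,000 < $1,275,000 → not met
4. certified hazmat drivers 0 < 4 → not met
5. condition 'transports hazardous materials' holds; hours-of-service audit 76 days ago vs limit 60 → not met
6. preventable accidents in the past year 0 ≤ 0 → met
7. hazmat security assessment 86 days ago vs limit 90 → met
8. condition 'operates vehicles over 26,000 lbs' holds; cargo securement review 96 days ago vs limit 90 → not met
9. drivers with valid medical certificates 0 < 4 → not met
10. brake system inspection 88 days ago vs limit 60 → not met
Not met: 1, 2, 3, 4, 5, 8, 9, 10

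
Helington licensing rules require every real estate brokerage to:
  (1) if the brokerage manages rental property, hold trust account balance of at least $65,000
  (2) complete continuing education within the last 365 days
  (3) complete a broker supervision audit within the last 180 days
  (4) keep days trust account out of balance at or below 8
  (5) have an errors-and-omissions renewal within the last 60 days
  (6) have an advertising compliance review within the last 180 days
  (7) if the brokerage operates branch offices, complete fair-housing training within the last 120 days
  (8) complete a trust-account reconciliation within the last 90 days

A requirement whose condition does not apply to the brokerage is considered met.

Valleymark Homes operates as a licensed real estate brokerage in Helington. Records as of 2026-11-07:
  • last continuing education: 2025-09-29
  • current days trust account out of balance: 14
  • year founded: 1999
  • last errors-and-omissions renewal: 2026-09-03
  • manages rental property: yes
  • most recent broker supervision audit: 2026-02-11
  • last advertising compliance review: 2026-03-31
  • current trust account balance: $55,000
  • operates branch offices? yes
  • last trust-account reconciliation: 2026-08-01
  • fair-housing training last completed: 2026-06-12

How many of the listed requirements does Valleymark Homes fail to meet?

1. condition 'manages rental property' holds; trust account balance $55,000 < $65,000 → not met
2. continuing education 404 days ago vs limit 365 → not met
3. broker supervision audit 269 days ago vs limit 180 → not met
4. days trust account out of balance 14 > 8 → not met
5. errors-and-omissions renewal 65 days ago vs limit 60 → not met
6. advertising compliance review 221 days ago vs limit 180 → not met
7. condition 'operates branch offices' holds; fair-housing training 148 days ago vs limit 120 → not met
8. trust-account reconciliation 98 days ago vs limit 90 → not met
Not met: 8 of 8

8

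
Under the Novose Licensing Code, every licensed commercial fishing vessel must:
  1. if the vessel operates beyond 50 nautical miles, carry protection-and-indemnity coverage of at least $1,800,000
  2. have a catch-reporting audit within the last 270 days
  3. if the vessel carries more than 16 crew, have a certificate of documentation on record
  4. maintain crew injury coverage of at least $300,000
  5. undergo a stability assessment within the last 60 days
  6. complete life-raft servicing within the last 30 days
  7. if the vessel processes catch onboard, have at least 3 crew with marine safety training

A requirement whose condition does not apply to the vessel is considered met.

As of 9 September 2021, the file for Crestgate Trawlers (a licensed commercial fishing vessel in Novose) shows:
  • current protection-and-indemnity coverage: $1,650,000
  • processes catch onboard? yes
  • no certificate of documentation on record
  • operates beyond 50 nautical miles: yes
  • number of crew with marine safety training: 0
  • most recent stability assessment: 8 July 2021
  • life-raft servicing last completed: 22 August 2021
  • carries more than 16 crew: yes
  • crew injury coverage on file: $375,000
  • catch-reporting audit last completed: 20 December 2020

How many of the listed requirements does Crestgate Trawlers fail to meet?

4

1. condition 'operates beyond 50 nautical miles' holds; protection-and-indemnity coverage $1,650,000 < $1,800,000 → not met
2. catch-reporting audit 263 days ago vs limit 270 → met
3. condition 'carries more than 16 crew' holds; certificate of documentation absent → not met
4. crew injury coverage $375,000 ≥ $300,000 → met
5. stability assessment 63 days ago vs limit 60 → not met
6. life-raft servicing 18 days ago vs limit 30 → met
7. condition 'processes catch onboard' holds; crew with marine safety training 0 < 3 → not met
Not met: 4 of 7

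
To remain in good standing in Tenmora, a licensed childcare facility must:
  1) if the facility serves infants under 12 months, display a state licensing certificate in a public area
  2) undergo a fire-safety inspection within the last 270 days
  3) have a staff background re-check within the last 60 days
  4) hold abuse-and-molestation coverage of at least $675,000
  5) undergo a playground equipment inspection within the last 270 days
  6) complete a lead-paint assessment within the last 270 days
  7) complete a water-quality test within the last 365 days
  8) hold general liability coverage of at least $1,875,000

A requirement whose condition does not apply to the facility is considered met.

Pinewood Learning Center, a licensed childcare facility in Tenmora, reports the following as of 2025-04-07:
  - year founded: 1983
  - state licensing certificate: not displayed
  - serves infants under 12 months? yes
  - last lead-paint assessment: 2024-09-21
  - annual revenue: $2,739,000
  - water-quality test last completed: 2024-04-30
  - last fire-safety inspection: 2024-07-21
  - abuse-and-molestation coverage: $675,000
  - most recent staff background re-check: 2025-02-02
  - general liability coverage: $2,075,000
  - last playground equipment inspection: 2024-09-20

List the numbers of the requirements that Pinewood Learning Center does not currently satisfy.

1, 3

1. condition 'serves infants under 12 months' holds; state licensing certificate absent → not met
2. fire-safety inspection 260 days ago vs limit 270 → met
3. staff background re-check 64 days ago vs limit 60 → not met
4. abuse-and-molestation coverage $675,000 ≥ $675,000 → met
5. playground equipment inspection 199 days ago vs limit 270 → met
6. lead-paint assessment 198 days ago vs limit 270 → met
7. water-quality test 342 days ago vs limit 365 → met
8. general liability coverage $2,075,000 ≥ $1,875,000 → met
Not met: 1, 3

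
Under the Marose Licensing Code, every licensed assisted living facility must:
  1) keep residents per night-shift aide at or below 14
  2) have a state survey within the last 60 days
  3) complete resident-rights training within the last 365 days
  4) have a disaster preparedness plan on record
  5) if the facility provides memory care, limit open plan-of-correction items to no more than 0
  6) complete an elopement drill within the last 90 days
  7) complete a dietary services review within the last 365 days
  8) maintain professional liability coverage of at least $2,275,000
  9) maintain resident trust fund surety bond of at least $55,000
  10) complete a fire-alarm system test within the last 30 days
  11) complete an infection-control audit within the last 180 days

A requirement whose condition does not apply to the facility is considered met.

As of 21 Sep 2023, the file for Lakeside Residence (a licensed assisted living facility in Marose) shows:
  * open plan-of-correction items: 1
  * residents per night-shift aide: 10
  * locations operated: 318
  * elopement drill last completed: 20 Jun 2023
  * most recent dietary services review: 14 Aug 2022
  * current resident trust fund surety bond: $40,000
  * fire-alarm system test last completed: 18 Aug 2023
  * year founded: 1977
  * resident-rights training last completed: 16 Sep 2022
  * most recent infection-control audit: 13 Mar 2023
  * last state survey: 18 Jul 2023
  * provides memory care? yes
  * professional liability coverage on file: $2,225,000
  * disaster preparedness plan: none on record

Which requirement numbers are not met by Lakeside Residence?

1. residents per night-shift aide 10 ≤ 14 → met
2. state survey 65 days ago vs limit 60 → not met
3. resident-rights training 370 days ago vs limit 365 → not met
4. disaster preparedness plan absent → not met
5. condition 'provides memory care' holds; open plan-of-correction items 1 > 0 → not met
6. elopement drill 93 days ago vs limit 90 → not met
7. dietary services review 403 days ago vs limit 365 → not met
8. professional liability coverage $2,225,000 < $2,275,000 → not met
9. resident trust fund surety bond $40,000 < $55,000 → not met
10. fire-alarm system test 34 days ago vs limit 30 → not met
11. infection-control audit 192 days ago vs limit 180 → not met
Not met: 2, 3, 4, 5, 6, 7, 8, 9, 10, 11

2, 3, 4, 5, 6, 7, 8, 9, 10, 11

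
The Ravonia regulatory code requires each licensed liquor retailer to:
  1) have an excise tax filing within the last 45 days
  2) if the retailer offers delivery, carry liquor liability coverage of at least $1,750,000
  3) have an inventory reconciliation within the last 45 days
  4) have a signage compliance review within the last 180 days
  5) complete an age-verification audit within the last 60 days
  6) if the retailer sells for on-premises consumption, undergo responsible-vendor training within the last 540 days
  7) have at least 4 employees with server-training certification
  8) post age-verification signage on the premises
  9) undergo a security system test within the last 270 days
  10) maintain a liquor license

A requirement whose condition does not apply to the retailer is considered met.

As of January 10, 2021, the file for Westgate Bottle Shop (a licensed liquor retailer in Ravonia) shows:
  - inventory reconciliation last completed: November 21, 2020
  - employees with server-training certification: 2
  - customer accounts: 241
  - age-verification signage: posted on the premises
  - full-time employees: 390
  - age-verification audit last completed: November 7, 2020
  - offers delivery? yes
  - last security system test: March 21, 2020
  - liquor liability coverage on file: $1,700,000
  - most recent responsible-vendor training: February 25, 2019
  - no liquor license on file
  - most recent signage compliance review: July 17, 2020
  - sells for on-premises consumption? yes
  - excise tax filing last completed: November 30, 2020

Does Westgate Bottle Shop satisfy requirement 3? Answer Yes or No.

No

3. inventory reconciliation 50 days ago vs limit 45 → not met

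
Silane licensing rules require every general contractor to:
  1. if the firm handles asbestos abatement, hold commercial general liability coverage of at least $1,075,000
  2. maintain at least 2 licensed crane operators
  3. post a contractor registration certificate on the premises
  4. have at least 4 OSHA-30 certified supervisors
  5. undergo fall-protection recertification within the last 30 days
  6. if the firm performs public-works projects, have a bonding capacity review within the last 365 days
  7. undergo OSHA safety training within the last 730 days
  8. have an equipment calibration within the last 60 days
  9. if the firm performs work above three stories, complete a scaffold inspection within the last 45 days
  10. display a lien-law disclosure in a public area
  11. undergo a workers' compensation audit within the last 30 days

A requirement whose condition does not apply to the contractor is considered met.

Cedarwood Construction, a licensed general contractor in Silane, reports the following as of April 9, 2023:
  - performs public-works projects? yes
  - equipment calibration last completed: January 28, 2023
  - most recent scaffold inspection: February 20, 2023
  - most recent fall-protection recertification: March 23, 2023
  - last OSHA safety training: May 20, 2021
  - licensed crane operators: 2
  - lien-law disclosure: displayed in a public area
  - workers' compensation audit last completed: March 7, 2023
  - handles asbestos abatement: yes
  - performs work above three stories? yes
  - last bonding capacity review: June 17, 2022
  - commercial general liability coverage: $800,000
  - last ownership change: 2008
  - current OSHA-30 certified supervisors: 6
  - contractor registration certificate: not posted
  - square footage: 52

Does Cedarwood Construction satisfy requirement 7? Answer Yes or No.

7. OSHA safety training 689 days ago vs limit 730 → met

Yes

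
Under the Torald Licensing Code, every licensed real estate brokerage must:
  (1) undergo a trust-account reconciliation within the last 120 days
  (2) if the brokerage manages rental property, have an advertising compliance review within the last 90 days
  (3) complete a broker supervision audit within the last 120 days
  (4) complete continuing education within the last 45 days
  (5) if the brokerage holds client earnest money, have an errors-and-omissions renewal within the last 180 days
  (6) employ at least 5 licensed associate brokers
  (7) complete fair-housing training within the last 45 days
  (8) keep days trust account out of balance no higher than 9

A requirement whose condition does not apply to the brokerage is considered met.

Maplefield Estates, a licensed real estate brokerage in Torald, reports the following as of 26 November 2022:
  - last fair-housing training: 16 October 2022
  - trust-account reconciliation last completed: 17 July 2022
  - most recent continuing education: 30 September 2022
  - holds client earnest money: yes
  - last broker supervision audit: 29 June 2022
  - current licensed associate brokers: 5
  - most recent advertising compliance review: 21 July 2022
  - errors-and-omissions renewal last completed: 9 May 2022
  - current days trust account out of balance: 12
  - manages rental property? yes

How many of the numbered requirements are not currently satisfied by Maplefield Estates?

1. trust-account reconciliation 132 days ago vs limit 120 → not met
2. condition 'manages rental property' holds; advertising compliance review 128 days ago vs limit 90 → not met
3. broker supervision audit 150 days ago vs limit 120 → not met
4. continuing education 57 days ago vs limit 45 → not met
5. condition 'holds client earnest money' holds; errors-and-omissions renewal 201 days ago vs limit 180 → not met
6. licensed associate brokers 5 ≥ 5 → met
7. fair-housing training 41 days ago vs limit 45 → met
8. days trust account out of balance 12 > 9 → not met
Not met: 6 of 8

6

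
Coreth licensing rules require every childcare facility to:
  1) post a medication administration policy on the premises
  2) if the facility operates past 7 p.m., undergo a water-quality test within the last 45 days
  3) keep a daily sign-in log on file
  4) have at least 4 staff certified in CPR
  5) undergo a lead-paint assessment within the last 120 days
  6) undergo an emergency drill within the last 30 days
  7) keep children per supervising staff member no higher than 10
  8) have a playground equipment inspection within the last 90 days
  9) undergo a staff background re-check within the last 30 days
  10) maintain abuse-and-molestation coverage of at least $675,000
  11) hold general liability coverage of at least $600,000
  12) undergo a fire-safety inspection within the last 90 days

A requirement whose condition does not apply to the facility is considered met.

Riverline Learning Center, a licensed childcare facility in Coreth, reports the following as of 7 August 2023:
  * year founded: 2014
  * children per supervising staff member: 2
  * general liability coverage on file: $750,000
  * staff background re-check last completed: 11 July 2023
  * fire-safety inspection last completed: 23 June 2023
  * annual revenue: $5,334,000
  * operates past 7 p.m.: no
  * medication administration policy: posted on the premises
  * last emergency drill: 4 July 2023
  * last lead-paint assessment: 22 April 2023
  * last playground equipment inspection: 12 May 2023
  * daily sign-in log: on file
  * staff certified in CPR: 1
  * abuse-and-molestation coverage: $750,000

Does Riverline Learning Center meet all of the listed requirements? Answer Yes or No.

No

1. medication administration policy present → met
2. condition 'operates past 7 p.m.' does not hold → requirement n/a → met
3. daily sign-in log present → met
4. staff certified in CPR 1 < 4 → not met
5. lead-paint assessment 107 days ago vs limit 120 → met
6. emergency drill 34 days ago vs limit 30 → not met
7. children per supervising staff member 2 ≤ 10 → met
8. playground equipment inspection 87 days ago vs limit 90 → met
9. staff background re-check 27 days ago vs limit 30 → met
10. abuse-and-molestation coverage $750,000 ≥ $675,000 → met
11. general liability coverage $750,000 ≥ $600,000 → met
12. fire-safety inspection 45 days ago vs limit 90 → met
Not met: 4, 6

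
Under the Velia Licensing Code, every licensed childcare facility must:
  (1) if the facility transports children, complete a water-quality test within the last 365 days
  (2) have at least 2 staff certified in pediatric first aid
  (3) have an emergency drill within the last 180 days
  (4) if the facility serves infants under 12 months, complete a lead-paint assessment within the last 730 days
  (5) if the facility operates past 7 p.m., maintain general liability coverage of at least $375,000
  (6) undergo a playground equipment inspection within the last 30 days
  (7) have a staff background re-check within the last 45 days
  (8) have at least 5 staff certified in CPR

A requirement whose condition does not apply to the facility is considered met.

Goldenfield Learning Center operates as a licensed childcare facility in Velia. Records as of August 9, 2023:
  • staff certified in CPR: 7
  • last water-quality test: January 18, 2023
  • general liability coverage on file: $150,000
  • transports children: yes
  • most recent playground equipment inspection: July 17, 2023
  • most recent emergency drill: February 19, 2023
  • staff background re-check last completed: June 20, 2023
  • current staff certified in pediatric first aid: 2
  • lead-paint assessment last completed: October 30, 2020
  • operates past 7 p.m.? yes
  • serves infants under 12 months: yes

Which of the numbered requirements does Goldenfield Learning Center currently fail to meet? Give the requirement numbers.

1. condition 'transports children' holds; water-quality test 203 days ago vs limit 365 → met
2. staff certified in pediatric first aid 2 ≥ 2 → met
3. emergency drill 171 days ago vs limit 180 → met
4. condition 'serves infants under 12 months' holds; lead-paint assessment 1013 days ago vs limit 730 → not met
5. condition 'operates past 7 p.m.' holds; general liability coverage $150,000 < $375,000 → not met
6. playground equipment inspection 23 days ago vs limit 30 → met
7. staff background re-check 50 days ago vs limit 45 → not met
8. staff certified in CPR 7 ≥ 5 → met
Not met: 4, 5, 7

4, 5, 7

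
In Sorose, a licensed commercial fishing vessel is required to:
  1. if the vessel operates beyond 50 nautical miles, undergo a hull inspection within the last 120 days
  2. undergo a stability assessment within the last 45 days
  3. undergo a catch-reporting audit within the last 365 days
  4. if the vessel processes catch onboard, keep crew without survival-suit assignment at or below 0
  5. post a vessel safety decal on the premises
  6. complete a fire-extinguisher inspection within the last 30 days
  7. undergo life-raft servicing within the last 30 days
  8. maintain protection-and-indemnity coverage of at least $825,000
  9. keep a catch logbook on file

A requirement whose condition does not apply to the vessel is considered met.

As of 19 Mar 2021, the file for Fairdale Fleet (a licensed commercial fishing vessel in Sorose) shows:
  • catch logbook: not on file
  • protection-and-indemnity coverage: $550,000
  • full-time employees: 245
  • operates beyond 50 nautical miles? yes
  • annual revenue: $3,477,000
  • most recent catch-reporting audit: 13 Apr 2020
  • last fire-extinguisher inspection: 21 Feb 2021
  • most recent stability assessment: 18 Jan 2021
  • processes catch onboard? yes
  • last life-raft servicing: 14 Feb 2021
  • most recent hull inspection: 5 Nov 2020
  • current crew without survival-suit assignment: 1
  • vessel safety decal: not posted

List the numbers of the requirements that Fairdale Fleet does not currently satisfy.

1. condition 'operates beyond 50 nautical miles' holds; hull inspection 134 days ago vs limit 120 → not met
2. stability assessment 60 days ago vs limit 45 → not met
3. catch-reporting audit 340 days ago vs limit 365 → met
4. condition 'processes catch onboard' holds; crew without survival-suit assignment 1 > 0 → not met
5. vessel safety decal absent → not met
6. fire-extinguisher inspection 26 days ago vs limit 30 → met
7. life-raft servicing 33 days ago vs limit 30 → not met
8. protection-and-indemnity coverage $550,000 < $825,000 → not met
9. catch logbook absent → not met
Not met: 1, 2, 4, 5, 7, 8, 9

1, 2, 4, 5, 7, 8, 9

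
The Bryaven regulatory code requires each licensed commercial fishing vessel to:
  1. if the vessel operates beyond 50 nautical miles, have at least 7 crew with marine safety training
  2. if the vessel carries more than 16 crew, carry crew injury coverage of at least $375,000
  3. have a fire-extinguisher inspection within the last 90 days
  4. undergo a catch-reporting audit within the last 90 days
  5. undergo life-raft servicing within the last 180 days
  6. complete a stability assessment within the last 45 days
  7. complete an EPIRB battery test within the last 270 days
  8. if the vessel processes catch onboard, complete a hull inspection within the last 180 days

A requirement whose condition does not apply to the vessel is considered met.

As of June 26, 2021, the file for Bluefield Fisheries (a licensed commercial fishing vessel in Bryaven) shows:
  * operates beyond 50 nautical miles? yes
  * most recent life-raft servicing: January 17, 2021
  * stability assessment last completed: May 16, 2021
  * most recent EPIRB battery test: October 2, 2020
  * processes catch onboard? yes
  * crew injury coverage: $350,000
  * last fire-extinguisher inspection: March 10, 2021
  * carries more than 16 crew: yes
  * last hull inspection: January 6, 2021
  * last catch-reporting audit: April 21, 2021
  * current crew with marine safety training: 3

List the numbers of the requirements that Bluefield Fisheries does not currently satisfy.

1. condition 'operates beyond 50 nautical miles' holds; crew with marine safety training 3 < 7 → not met
2. condition 'carries more than 16 crew' holds; crew injury coverage $350,000 < $375,000 → not met
3. fire-extinguisher inspection 108 days ago vs limit 90 → not met
4. catch-reporting audit 66 days ago vs limit 90 → met
5. life-raft servicing 160 days ago vs limit 180 → met
6. stability assessment 41 days ago vs limit 45 → met
7. EPIRB battery test 267 days ago vs limit 270 → met
8. condition 'processes catch onboard' holds; hull inspection 171 days ago vs limit 180 → met
Not met: 1, 2, 3

1, 2, 3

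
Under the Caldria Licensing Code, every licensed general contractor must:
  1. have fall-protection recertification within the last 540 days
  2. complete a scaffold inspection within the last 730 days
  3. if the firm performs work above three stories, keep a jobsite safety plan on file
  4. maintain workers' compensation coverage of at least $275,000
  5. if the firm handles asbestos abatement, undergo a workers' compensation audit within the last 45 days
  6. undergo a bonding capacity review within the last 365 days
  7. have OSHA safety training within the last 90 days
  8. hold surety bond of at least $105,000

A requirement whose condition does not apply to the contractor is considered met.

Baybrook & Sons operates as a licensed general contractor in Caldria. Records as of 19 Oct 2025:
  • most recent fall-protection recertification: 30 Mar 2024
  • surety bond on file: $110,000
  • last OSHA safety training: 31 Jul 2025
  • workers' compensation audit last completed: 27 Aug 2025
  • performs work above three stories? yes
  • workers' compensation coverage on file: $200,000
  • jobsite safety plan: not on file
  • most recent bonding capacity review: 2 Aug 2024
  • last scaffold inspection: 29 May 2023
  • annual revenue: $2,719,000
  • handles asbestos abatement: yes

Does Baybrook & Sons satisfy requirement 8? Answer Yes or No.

8. surety bond $110,000 ≥ $105,000 → met

Yes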